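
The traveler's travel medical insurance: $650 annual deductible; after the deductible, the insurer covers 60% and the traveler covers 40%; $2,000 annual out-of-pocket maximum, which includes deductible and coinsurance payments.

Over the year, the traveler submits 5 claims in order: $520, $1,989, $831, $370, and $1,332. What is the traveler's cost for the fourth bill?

$148

Bill 1, $520: entire amount goes to the deductible. Traveler pays $520; OOP now $520.
Bill 2, $1,989: deductible takes $130, $1,859 remains; 40% of $1,859 = $743.60. Traveler pays $873.60; OOP now $1,393.60.
Bill 3, $831: deductible already satisfied, so traveler's share is 40% × $831 = $332.40. Traveler pays $332.40; OOP now $1,726.
Bill 4, $370: deductible already satisfied, so traveler's share is 40% × $370 = $148. Cost to traveler: $148. OOP to date $1,874.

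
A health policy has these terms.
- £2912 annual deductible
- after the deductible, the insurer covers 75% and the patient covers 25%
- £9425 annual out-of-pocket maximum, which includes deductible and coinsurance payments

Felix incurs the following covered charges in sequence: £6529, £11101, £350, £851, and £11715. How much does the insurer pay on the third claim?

£262.50

Claim 1 — £6529: deductible takes £2912, £3617 remains; coinsurance £3617 × 25% = £904.25. Patient owes £3816.25 (running OOP £3816.25). Insurer: £6529 − £3816.25 = £2712.75.
Claim 2 — £11101: 25% coinsurance on £11101 = £2775.25. Patient owes £2775.25 (running OOP £6591.50). Insurer: £11101 − £2775.25 = £8325.75.
Claim 3 — £350: deductible met; 25% of £350 = £87.50. Patient owes £87.50 (running OOP £6679). Insurer: £350 − £87.50 = £262.50.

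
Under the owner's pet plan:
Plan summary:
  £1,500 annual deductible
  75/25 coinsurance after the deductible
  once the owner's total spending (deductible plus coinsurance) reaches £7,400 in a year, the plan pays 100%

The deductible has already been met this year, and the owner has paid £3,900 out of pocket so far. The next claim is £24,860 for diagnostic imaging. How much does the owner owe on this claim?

£3,500

With the deductible met, the entire £24,860 is subject to coinsurance.
25% of £24,860 = £6,215 falls to the owner.
Year-to-date out-of-pocket would reach £3,900 + £6,215 = £10,115, above the £7,400 maximum, so the owner pays only £7,400 − £3,900 = £3,500.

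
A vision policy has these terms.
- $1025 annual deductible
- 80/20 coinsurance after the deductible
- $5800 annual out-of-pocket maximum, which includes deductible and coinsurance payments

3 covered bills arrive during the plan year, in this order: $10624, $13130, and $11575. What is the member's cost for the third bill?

$229.20

Claim 1 ($10624): $1025 finishes the deductible; $9599 goes to coinsurance; member's 20% is $1919.80. Member pays $2944.80; OOP now $2944.80.
Claim 2 ($13130): 20% coinsurance on $13130 = $2626. Member pays $2626; OOP now $5570.80.
Claim 3 ($11575): 20% coinsurance on $11575 = $2315. OOP would hit $7885.80 > $5800, so the cap limits the member to $5800 − $5570.80 = $229.20.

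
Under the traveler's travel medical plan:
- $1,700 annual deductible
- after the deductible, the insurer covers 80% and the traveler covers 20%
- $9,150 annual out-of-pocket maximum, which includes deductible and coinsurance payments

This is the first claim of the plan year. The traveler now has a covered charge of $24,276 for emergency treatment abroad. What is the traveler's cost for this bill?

Deductible not yet touched, so the first $1,700 of the bill goes to the deductible.
After the $1,700 deductible portion, $24,276 − $1,700 = $22,576 is subject to coinsurance.
Traveler's 20% share of $22,576 is $4,515.20.
Traveler responsibility before any cap: $1,700 + $4,515.20 = $6,215.20.
Cumulative spending $0 + $6,215.20 = $6,215.20 stays under the $9,150 maximum.

$6,215.20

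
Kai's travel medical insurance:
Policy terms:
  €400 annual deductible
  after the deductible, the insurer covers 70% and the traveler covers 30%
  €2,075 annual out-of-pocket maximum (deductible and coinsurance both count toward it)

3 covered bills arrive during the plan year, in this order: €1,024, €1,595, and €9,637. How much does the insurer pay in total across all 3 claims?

€10,181

Bill 1, €1,024: €400 to deductible, leaving €624; traveler's 30% is €187.20. Traveler owes €587.20 (running OOP €587.20). Plan pays €1,024 − €587.20 = €436.80.
Bill 2, €1,595: deductible met; 30% of €1,595 = €478.50. Cost to traveler: €478.50. OOP to date €1,065.70. Plan pays €1,595 − €478.50 = €1,116.50.
Bill 3, €9,637: deductible already satisfied, so traveler's share is 30% × €9,637 = €2,891.10. That would push OOP to €3,956.80, over the €2,075 cap, so traveler pays €2,075 − €1,065.70 = €1,009.30. Plan pays €9,637 − €1,009.30 = €8,627.70.
Insurer total: €436.80 + €1,116.50 + €8,627.70 = €10,181.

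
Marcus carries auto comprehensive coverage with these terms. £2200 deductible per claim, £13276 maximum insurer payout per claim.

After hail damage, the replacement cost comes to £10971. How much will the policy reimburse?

Subtract the deductible: £10971 − £2200 = £8771.
£8771 ≤ £13276, so the limit doesn't bind; insurer pays £8771.

£8771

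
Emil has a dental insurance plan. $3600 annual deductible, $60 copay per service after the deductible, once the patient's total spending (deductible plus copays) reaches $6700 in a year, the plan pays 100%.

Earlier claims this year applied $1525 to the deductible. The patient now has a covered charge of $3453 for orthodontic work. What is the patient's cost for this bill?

Remaining deductible: $3600 − $1525 = $2075.
After the $2075 deductible portion, $3453 − $2075 = $1378 is subject to the copay.
Copay on this service: $60.
Patient responsibility before any cap: $2075 + $60 = $2135.
Year-to-date out-of-pocket becomes $1525 + $2135 = $3660, still under the $6700 maximum, so no cap applies.

$2135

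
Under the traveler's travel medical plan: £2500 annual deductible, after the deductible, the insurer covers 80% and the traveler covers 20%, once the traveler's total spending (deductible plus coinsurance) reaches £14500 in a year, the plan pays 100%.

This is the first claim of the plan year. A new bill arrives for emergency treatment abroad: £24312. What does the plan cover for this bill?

£17449.60

Nothing has been paid toward the £2500 deductible, so the first £2500 of this charge is applied there.
That leaves £24312 − £2500 = £21812 for coinsurance.
Traveler's 20% share of £21812 is £4362.40.
Traveler responsibility before any cap: £2500 + £4362.40 = £6862.40.
Year-to-date out-of-pocket becomes £0 + £6862.40 = £6862.40, still under the £14500 maximum, so no cap applies.
The plan picks up £24312 − £6862.40 = £17449.60.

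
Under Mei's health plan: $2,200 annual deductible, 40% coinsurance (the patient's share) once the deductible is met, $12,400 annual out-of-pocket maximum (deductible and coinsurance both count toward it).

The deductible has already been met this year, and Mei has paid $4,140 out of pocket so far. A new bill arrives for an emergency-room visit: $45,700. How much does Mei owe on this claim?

With the deductible met, the entire $45,700 is subject to coinsurance.
40% of $45,700 = $18,280 falls to the patient.
Adding $18,280 to the $4,140 already spent would give $22,420, which exceeds the $12,400 cap; the patient pays just $12,400 − $4,140 = $8,260.

$8,260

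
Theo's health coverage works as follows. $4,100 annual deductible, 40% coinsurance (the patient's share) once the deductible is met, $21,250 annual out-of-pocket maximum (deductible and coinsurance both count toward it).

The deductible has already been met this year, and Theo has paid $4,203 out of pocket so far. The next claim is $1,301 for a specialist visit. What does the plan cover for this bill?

$780.60

With the deductible met, the entire $1,301 is subject to coinsurance.
Patient's 40% share of $1,301 is $520.40.
Total out-of-pocket so far would be $4,203 + $520.40 = $4,723.40, below the $21,250 cap — no reduction.
The insurer covers the remainder: $1,301 − $520.40 = $780.60.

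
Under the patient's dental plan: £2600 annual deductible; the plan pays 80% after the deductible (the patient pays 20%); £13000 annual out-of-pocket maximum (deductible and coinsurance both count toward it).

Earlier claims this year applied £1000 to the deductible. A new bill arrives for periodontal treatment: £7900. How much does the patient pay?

£2860

£1000 of the £2600 deductible is already met, leaving £1600.
The remaining £6300 (= £7900 − £1600) moves to coinsurance.
Coinsurance: £6300 × 20% = £1260.
That puts the patient's cost at £1600 + £1260 = £2860 before any cap.
Total out-of-pocket so far would be £1000 + £2860 = £3860, below the £13000 cap — no reduction.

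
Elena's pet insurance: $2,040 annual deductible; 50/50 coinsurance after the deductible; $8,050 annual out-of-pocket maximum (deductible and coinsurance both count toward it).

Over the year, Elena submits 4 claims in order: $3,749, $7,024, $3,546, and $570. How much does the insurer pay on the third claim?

$1,902.50

#1 ($3,749): deductible takes $2,040, $1,709 remains; owner's 50% is $854.50. Owner owes $2,894.50 (running OOP $2,894.50). Plan pays $3,749 − $2,894.50 = $854.50.
#2 ($7,024): deductible met; 50% of $7,024 = $3,512. Owner pays $3,512; OOP now $6,406.50. Plan pays $7,024 − $3,512 = $3,512.
#3 ($3,546): deductible met; 50% of $3,546 = $1,773. OOP would hit $8,179.50 > $8,050, so the cap limits the owner to $8,050 − $6,406.50 = $1,643.50. Plan pays $3,546 − $1,643.50 = $1,902.50.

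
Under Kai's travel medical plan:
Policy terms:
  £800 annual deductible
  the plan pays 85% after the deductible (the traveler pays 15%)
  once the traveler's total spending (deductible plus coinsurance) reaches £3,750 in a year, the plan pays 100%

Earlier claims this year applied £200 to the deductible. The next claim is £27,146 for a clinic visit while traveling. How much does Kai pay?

£3,550

£200 of the £800 deductible is already met, leaving £600.
The remaining £26,546 (= £27,146 − £600) moves to coinsurance.
Traveler's 15% share of £26,546 is £3,981.90.
So the traveler owes £600 + £3,981.90 = £4,581.90 before any cap.
Adding £4,581.90 to the £200 already spent would give £4,781.90, which exceeds the £3,750 cap; the traveler pays just £3,750 − £200 = £3,550.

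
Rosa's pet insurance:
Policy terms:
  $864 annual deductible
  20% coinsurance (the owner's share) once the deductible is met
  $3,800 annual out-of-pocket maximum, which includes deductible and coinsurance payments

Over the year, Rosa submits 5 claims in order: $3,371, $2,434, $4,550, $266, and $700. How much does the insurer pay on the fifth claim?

Claim 1 ($3,371): $864 to deductible, leaving $2,507; 20% of $2,507 = $501.40. Cost to owner: $1,365.40. OOP to date $1,365.40. Plan pays $3,371 − $1,365.40 = $2,005.60.
Claim 2 ($2,434): 20% coinsurance on $2,434 = $486.80. Cost to owner: $486.80. OOP to date $1,852.20. Plan pays $2,434 − $486.80 = $1,947.20.
Claim 3 ($4,550): deductible already satisfied, so owner's share is 20% × $4,550 = $910. Owner owes $910 (running OOP $2,762.20). Insurer: $4,550 − $910 = $3,640.
Claim 4 ($266): deductible already satisfied, so owner's share is 20% × $266 = $53.20. Cost to owner: $53.20. OOP to date $2,815.40. Insurer: $266 − $53.20 = $212.80.
Claim 5 ($700): 20% coinsurance on $700 = $140. Cost to owner: $140. OOP to date $2,955.40. Plan pays $700 − $140 = $560.

$560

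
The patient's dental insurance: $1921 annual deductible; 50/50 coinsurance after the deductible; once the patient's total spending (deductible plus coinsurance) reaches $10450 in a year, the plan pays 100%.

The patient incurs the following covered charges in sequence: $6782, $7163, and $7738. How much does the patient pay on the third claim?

$2517

Claim 1 ($6782): $1921 finishes the deductible; $4861 goes to coinsurance; patient's 50% is $2430.50. Patient pays $4351.50; OOP now $4351.50.
Claim 2 ($7163): deductible already satisfied, so patient's share is 50% × $7163 = $3581.50. Patient pays $3581.50; OOP now $7933.
Claim 3 ($7738): deductible already satisfied, so patient's share is 50% × $7738 = $3869. Adding that to $7933 gives $11802, past the $10450 cap; patient pays only $10450 − $7933 = $2517.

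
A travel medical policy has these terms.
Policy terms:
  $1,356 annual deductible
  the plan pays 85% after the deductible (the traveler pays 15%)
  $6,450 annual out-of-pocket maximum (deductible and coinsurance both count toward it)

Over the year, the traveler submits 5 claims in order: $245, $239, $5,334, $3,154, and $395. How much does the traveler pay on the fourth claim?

$473.10

#1 ($245): all of it applies to the deductible. Traveler pays $245; OOP now $245.
#2 ($239): all of it applies to the deductible. Traveler owes $239 (running OOP $484).
#3 ($5,334): $872 to deductible, leaving $4,462; 15% of $4,462 = $669.30. Traveler owes $1,541.30 (running OOP $2,025.30).
#4 ($3,154): deductible already satisfied, so traveler's share is 15% × $3,154 = $473.10. Traveler owes $473.10 (running OOP $2,498.40).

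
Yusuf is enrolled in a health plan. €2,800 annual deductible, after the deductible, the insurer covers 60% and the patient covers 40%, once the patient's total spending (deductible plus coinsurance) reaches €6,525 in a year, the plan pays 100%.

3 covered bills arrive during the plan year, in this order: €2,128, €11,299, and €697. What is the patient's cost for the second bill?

€4,397

Claim 1 (€2,128): entire amount goes to the deductible. Cost to patient: €2,128. OOP to date €2,128.
Claim 2 (€11,299): deductible takes €672, €10,627 remains; patient's 40% is €4,250.80. Claim cost before the cap: €672 + €4,250.80 = €4,922.80. That would push OOP to €7,050.80, over the €6,525 cap, so patient pays €6,525 − €2,128 = €4,397.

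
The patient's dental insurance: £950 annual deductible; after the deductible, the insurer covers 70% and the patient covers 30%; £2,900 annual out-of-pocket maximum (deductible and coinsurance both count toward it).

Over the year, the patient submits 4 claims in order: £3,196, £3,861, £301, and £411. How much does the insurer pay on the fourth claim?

£383.40

Bill 1, £3,196: £950 finishes the deductible; £2,246 goes to coinsurance; 30% of £2,246 = £673.80. Patient pays £1,623.80; OOP now £1,623.80. Plan pays £3,196 − £1,623.80 = £1,572.20.
Bill 2, £3,861: deductible met; 30% of £3,861 = £1,158.30. Patient owes £1,158.30 (running OOP £2,782.10). Insurer: £3,861 − £1,158.30 = £2,702.70.
Bill 3, £301: deductible already satisfied, so patient's share is 30% × £301 = £90.30. Cost to patient: £90.30. OOP to date £2,872.40. Plan pays £301 − £90.30 = £210.70.
Bill 4, £411: deductible met; 30% of £411 = £123.30. Adding that to £2,872.40 gives £2,995.70, past the £2,900 cap; patient pays only £2,900 − £2,872.40 = £27.60. Insurer: £411 − £27.60 = £383.40.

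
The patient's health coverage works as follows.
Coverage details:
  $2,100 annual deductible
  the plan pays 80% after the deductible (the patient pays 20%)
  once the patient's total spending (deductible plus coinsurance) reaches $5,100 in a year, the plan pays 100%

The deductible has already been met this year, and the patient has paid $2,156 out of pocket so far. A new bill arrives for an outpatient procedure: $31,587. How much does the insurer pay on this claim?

The deductible is already satisfied, so the full bill goes to coinsurance.
20% of $31,587 = $6,317.40 falls to the patient.
Year-to-date out-of-pocket would reach $2,156 + $6,317.40 = $8,473.40, above the $5,100 maximum, so the patient pays only $5,100 − $2,156 = $2,944.
The insurer covers the remainder: $31,587 − $2,944 = $28,643.

$28,643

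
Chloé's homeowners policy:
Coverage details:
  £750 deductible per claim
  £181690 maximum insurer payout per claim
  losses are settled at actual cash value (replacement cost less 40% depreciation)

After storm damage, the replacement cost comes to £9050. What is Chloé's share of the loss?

Actual cash value after 40% depreciation: £9050 × 60% = £5430.
Subtract the deductible: £5430 − £750 = £4680.
£4680 ≤ £181690, so the limit doesn't bind; insurer pays £4680.
The homeowner bears the rest of the original loss: £9050 − £4680 = £4370.

£4370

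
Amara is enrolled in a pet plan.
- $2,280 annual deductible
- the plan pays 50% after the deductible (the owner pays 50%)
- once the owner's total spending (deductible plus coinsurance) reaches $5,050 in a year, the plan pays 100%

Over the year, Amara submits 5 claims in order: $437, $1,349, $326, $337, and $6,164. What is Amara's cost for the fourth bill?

$252.50

Claim 1 ($437): all of it applies to the deductible. Owner pays $437; OOP now $437.
Claim 2 ($1,349): all of it applies to the deductible. Cost to owner: $1,349. OOP to date $1,786.
Claim 3 ($326): fully absorbed by the deductible. Owner owes $326 (running OOP $2,112).
Claim 4 ($337): deductible takes $168, $169 remains; owner's 50% is $84.50. Owner pays $252.50; OOP now $2,364.50.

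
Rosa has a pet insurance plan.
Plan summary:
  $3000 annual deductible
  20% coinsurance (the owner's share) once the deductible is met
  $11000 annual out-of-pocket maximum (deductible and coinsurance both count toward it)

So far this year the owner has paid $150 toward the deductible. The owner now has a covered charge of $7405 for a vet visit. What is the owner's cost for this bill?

$150 of the $3000 deductible is already met, leaving $2850.
After the $2850 deductible portion, $7405 − $2850 = $4555 is subject to coinsurance.
Owner's 20% share of $4555 is $911.
Owner responsibility before any cap: $2850 + $911 = $3761.
Year-to-date out-of-pocket becomes $150 + $3761 = $3911, still under the $11000 maximum, so no cap applies.

$3761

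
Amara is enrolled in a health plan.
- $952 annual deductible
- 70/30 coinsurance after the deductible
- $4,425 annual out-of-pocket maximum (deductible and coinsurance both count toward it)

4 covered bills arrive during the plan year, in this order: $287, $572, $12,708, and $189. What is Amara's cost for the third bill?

#1 ($287): fully absorbed by the deductible. Patient owes $287 (running OOP $287).
#2 ($572): all of it applies to the deductible. Patient pays $572; OOP now $859.
#3 ($12,708): $93 finishes the deductible; $12,615 goes to coinsurance; coinsurance $12,615 × 30% = $3,784.50. Claim cost before the cap: $93 + $3,784.50 = $3,877.50. That would push OOP to $4,736.50, over the $4,425 cap, so patient pays $4,425 − $859 = $3,566.

$3,566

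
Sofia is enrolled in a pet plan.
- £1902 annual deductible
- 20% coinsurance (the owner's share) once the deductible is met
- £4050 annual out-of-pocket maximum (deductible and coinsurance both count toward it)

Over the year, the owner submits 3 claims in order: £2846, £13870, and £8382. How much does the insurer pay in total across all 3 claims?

£21048

Claim 1 — £2846: deductible takes £1902, £944 remains; coinsurance £944 × 20% = £188.80. Cost to owner: £2090.80. OOP to date £2090.80. Insurer: £2846 − £2090.80 = £755.20.
Claim 2 — £13870: deductible already satisfied, so owner's share is 20% × £13870 = £2774. Adding that to £2090.80 gives £4864.80, past the £4050 cap; owner pays only £4050 − £2090.80 = £1959.20. Plan pays £13870 − £1959.20 = £11910.80.
Claim 3 — £8382: 20% coinsurance on £8382 = £1676.40. OOP would hit £5726.40 > £4050, so the cap limits the owner to £4050 − £4050 = £0. Insurer: £8382 − £0 = £8382.
Insurer total = bills − owner's total = £25098 − £4050 = £21048.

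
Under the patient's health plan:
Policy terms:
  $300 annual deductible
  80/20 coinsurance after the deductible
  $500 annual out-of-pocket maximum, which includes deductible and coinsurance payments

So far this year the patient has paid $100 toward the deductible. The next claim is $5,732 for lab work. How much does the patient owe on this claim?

Deductible still to meet: $300 − $100 = $200.
The remaining $5,532 (= $5,732 − $200) moves to coinsurance.
20% of $5,532 = $1,106.40 falls to the patient.
That puts the patient's cost at $200 + $1,106.40 = $1,306.40 before any cap.
That would bring total out-of-pocket to $1,406.40, past the $500 cap. The patient is capped at $500 − $100 = $400 on this claim.

$400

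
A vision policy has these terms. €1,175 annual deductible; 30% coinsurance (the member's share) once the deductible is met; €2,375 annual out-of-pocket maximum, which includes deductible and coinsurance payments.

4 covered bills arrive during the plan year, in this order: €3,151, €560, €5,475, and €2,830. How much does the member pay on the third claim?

€439.20

Bill 1, €3,151: €1,175 to deductible, leaving €1,976; member's 30% is €592.80. Cost to member: €1,767.80. OOP to date €1,767.80.
Bill 2, €560: deductible met; 30% of €560 = €168. Member pays €168; OOP now €1,935.80.
Bill 3, €5,475: deductible already satisfied, so member's share is 30% × €5,475 = €1,642.50. OOP would hit €3,578.30 > €2,375, so the cap limits the member to €2,375 − €1,935.80 = €439.20.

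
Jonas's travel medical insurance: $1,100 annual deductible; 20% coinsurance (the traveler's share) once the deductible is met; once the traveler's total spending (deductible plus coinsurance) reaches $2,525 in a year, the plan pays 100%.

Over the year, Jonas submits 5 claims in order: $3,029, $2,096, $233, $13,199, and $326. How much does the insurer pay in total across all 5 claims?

$16,358

Claim 1 — $3,029: $1,100 to deductible, leaving $1,929; 20% of $1,929 = $385.80. Traveler pays $1,485.80; OOP now $1,485.80. Plan pays $3,029 − $1,485.80 = $1,543.20.
Claim 2 — $2,096: deductible already satisfied, so traveler's share is 20% × $2,096 = $419.20. Cost to traveler: $419.20. OOP to date $1,905. Plan pays $2,096 − $419.20 = $1,676.80.
Claim 3 — $233: deductible already satisfied, so traveler's share is 20% × $233 = $46.60. Traveler pays $46.60; OOP now $1,951.60. Insurer: $233 − $46.60 = $186.40.
Claim 4 — $13,199: deductible met; 20% of $13,199 = $2,639.80. Adding that to $1,951.60 gives $4,591.40, past the $2,525 cap; traveler pays only $2,525 − $1,951.60 = $573.40. Insurer: $13,199 − $573.40 = $12,625.60.
Claim 5 — $326: 20% coinsurance on $326 = $65.20. That would push OOP to $2,590.20, over the $2,525 cap, so traveler pays $2,525 − $2,525 = $0. Insurer: $326 − $0 = $326.
Insurer total: $1,543.20 + $1,676.80 + $186.40 + $12,625.60 + $326 = $16,358.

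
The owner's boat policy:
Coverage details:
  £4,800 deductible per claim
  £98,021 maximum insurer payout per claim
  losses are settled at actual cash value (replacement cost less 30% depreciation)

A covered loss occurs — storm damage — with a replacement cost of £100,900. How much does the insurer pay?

Actual cash value after 30% depreciation: £100,900 × 70% = £70,630.
After the deductible, £70,630 − £4,800 = £65,830 remains.
That's under the £98,021 cap, so the insurer reimburses the full £65,830.

£65,830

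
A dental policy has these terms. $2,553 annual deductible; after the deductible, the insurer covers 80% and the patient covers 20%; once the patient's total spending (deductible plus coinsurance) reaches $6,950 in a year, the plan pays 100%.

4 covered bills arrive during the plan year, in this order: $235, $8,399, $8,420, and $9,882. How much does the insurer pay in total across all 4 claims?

Bill 1, $235: fully absorbed by the deductible. Patient pays $235; OOP now $235. Plan pays $235 − $235 = $0.
Bill 2, $8,399: deductible takes $2,318, $6,081 remains; patient's 20% is $1,216.20. Cost to patient: $3,534.20. OOP to date $3,769.20. Plan pays $8,399 − $3,534.20 = $4,864.80.
Bill 3, $8,420: 20% coinsurance on $8,420 = $1,684. Patient owes $1,684 (running OOP $5,453.20). Plan pays $8,420 − $1,684 = $6,736.
Bill 4, $9,882: deductible already satisfied, so patient's share is 20% × $9,882 = $1,976.40. OOP would hit $7,429.60 > $6,950, so the cap limits the patient to $6,950 − $5,453.20 = $1,496.80. Plan pays $9,882 − $1,496.80 = $8,385.20.
Insurer total: $0 + $4,864.80 + $6,736 + $8,385.20 = $19,986.

$19,986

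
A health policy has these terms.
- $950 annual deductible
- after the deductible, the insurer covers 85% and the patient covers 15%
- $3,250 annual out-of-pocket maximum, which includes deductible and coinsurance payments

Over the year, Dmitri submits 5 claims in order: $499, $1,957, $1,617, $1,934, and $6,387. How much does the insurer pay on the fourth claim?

#1 ($499): fully absorbed by the deductible. Patient owes $499 (running OOP $499). Insurer: $499 − $499 = $0.
#2 ($1,957): deductible takes $451, $1,506 remains; coinsurance $1,506 × 15% = $225.90. Patient owes $676.90 (running OOP $1,175.90). Insurer: $1,957 − $676.90 = $1,280.10.
#3 ($1,617): 15% coinsurance on $1,617 = $242.55. Patient pays $242.55; OOP now $1,418.45. Insurer: $1,617 − $242.55 = $1,374.45.
#4 ($1,934): deductible met; 15% of $1,934 = $290.10. Patient pays $290.10; OOP now $1,708.55. Insurer: $1,934 − $290.10 = $1,643.90.

$1,643.90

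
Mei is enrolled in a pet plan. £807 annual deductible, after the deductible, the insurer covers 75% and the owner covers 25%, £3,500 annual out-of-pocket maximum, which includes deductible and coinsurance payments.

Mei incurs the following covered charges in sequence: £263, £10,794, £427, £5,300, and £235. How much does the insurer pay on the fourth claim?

Bill 1, £263: fully absorbed by the deductible. Owner pays £263; OOP now £263. Plan pays £263 − £263 = £0.
Bill 2, £10,794: deductible takes £544, £10,250 remains; owner's 25% is £2,562.50. Owner owes £3,106.50 (running OOP £3,369.50). Plan pays £10,794 − £3,106.50 = £7,687.50.
Bill 3, £427: deductible already satisfied, so owner's share is 25% × £427 = £106.75. Owner pays £106.75; OOP now £3,476.25. Insurer: £427 − £106.75 = £320.25.
Bill 4, £5,300: 25% coinsurance on £5,300 = £1,325. Adding that to £3,476.25 gives £4,801.25, past the £3,500 cap; owner pays only £3,500 − £3,476.25 = £23.75. Insurer: £5,300 − £23.75 = £5,276.25.

£5,276.25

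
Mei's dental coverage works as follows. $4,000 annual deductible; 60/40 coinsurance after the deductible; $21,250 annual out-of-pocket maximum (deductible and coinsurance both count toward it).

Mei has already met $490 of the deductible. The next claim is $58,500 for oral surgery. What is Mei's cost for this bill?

$490 of the $4,000 deductible is already met, leaving $3,510.
After the $3,510 deductible portion, $58,500 − $3,510 = $54,990 is subject to coinsurance.
Patient's 40% share of $54,990 is $21,996.
That puts the patient's cost at $3,510 + $21,996 = $25,506 before any cap.
Year-to-date out-of-pocket would reach $490 + $25,506 = $25,996, above the $21,250 maximum, so the patient pays only $21,250 − $490 = $20,760.

$20,760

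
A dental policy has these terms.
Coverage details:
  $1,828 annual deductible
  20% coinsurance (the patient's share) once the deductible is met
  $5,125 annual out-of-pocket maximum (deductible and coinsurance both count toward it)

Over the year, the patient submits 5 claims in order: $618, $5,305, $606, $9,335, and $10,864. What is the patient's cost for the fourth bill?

$1,867

#1 ($618): entire amount goes to the deductible. Cost to patient: $618. OOP to date $618.
#2 ($5,305): $1,210 to deductible, leaving $4,095; patient's 20% is $819. Patient pays $2,029; OOP now $2,647.
#3 ($606): deductible met; 20% of $606 = $121.20. Patient owes $121.20 (running OOP $2,768.20).
#4 ($9,335): deductible already satisfied, so patient's share is 20% × $9,335 = $1,867. Patient owes $1,867 (running OOP $4,635.20).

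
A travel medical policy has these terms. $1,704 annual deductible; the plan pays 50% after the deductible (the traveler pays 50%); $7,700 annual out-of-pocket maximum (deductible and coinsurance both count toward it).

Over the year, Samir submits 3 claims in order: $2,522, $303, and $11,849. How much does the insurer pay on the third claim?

Claim 1 ($2,522): deductible takes $1,704, $818 remains; traveler's 50% is $409. Traveler owes $2,113 (running OOP $2,113). Insurer: $2,522 − $2,113 = $409.
Claim 2 ($303): deductible met; 50% of $303 = $151.50. Traveler pays $151.50; OOP now $2,264.50. Plan pays $303 − $151.50 = $151.50.
Claim 3 ($11,849): 50% coinsurance on $11,849 = $5,924.50. Adding that to $2,264.50 gives $8,189, past the $7,700 cap; traveler pays only $7,700 − $2,264.50 = $5,435.50. Insurer: $11,849 − $5,435.50 = $6,413.50.

$6,413.50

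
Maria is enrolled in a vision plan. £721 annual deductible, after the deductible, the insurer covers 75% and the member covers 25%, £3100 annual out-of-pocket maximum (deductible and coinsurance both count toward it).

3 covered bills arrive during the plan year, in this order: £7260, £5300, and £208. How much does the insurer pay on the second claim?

#1 (£7260): £721 to deductible, leaving £6539; 25% of £6539 = £1634.75. Member pays £2355.75; OOP now £2355.75. Insurer: £7260 − £2355.75 = £4904.25.
#2 (£5300): deductible already satisfied, so member's share is 25% × £5300 = £1325. Adding that to £2355.75 gives £3680.75, past the £3100 cap; member pays only £3100 − £2355.75 = £744.25. Plan pays £5300 − £744.25 = £4555.75.

£4555.75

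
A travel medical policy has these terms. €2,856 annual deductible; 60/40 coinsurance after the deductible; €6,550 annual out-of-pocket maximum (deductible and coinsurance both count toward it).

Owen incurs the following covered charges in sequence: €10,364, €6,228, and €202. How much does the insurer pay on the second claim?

Claim 1 (€10,364): deductible takes €2,856, €7,508 remains; traveler's 40% is €3,003.20. Cost to traveler: €5,859.20. OOP to date €5,859.20. Insurer: €10,364 − €5,859.20 = €4,504.80.
Claim 2 (€6,228): deductible already satisfied, so traveler's share is 40% × €6,228 = €2,491.20. Adding that to €5,859.20 gives €8,350.40, past the €6,550 cap; traveler pays only €6,550 − €5,859.20 = €690.80. Insurer: €6,228 − €690.80 = €5,537.20.

€5,537.20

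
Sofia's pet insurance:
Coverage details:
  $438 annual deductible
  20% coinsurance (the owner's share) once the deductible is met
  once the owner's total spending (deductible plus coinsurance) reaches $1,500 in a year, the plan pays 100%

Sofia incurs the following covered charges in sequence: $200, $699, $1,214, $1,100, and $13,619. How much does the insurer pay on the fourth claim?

Claim 1 — $200: entire amount goes to the deductible. Owner pays $200; OOP now $200. Plan pays $200 − $200 = $0.
Claim 2 — $699: $238 to deductible, leaving $461; owner's 20% is $92.20. Owner owes $330.20 (running OOP $530.20). Insurer: $699 − $330.20 = $368.80.
Claim 3 — $1,214: 20% coinsurance on $1,214 = $242.80. Owner pays $242.80; OOP now $773. Plan pays $1,214 − $242.80 = $971.20.
Claim 4 — $1,100: deductible already satisfied, so owner's share is 20% × $1,100 = $220. Owner pays $220; OOP now $993. Insurer: $1,100 − $220 = $880.

$880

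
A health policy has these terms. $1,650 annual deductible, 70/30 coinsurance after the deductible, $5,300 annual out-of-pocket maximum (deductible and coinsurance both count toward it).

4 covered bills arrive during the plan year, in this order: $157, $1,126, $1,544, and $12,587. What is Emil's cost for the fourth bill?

Claim 1 ($157): all of it applies to the deductible. Patient pays $157; OOP now $157.
Claim 2 ($1,126): fully absorbed by the deductible. Cost to patient: $1,126. OOP to date $1,283.
Claim 3 ($1,544): $367 to deductible, leaving $1,177; coinsurance $1,177 × 30% = $353.10. Patient pays $720.10; OOP now $2,003.10.
Claim 4 ($12,587): deductible already satisfied, so patient's share is 30% × $12,587 = $3,776.10. Adding that to $2,003.10 gives $5,779.20, past the $5,300 cap; patient pays only $5,300 − $2,003.10 = $3,296.90.

$3,296.90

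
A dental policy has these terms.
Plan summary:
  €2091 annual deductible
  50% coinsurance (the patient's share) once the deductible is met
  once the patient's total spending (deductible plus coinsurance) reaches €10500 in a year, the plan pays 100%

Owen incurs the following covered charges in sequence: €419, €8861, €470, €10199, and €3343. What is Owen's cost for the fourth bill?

€4579.50

Bill 1, €419: entire amount goes to the deductible. Cost to patient: €419. OOP to date €419.
Bill 2, €8861: €1672 finishes the deductible; €7189 goes to coinsurance; coinsurance €7189 × 50% = €3594.50. Patient owes €5266.50 (running OOP €5685.50).
Bill 3, €470: deductible met; 50% of €470 = €235. Patient pays €235; OOP now €5920.50.
Bill 4, €10199: deductible already satisfied, so patient's share is 50% × €10199 = €5099.50. That would push OOP to €11020, over the €10500 cap, so patient pays €10500 − €5920.50 = €4579.50.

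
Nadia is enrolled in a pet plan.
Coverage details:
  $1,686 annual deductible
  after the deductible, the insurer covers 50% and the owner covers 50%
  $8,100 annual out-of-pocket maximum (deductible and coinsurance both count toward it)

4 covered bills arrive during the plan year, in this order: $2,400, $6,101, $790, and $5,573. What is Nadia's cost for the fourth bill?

Claim 1 ($2,400): $1,686 to deductible, leaving $714; owner's 50% is $357. Owner owes $2,043 (running OOP $2,043).
Claim 2 ($6,101): deductible already satisfied, so owner's share is 50% × $6,101 = $3,050.50. Owner pays $3,050.50; OOP now $5,093.50.
Claim 3 ($790): deductible already satisfied, so owner's share is 50% × $790 = $395. Owner owes $395 (running OOP $5,488.50).
Claim 4 ($5,573): deductible already satisfied, so owner's share is 50% × $5,573 = $2,786.50. Adding that to $5,488.50 gives $8,275, past the $8,100 cap; owner pays only $8,100 − $5,488.50 = $2,611.50.

$2,611.50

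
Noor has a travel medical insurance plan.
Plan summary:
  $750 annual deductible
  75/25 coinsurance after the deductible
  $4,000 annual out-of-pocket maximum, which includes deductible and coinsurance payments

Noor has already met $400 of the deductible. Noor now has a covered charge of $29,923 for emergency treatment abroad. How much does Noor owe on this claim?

Deductible still to meet: $750 − $400 = $350.
The remaining $29,573 (= $29,923 − $350) moves to coinsurance.
Traveler's 25% share of $29,573 is $7,393.25.
Traveler responsibility before any cap: $350 + $7,393.25 = $7,743.25.
That would bring total out-of-pocket to $8,143.25, past the $4,000 cap. The traveler is capped at $4,000 − $400 = $3,600 on this claim.

$3,600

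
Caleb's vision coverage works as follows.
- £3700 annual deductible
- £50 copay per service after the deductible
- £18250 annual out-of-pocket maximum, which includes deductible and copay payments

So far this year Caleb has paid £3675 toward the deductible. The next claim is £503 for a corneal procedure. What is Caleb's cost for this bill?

£75

£3675 of the £3700 deductible is already met, leaving £25.
After the £25 deductible portion, £503 − £25 = £478 is subject to the copay.
Copay on this service: £50.
So the member owes £25 + £50 = £75 before any cap.
Year-to-date out-of-pocket becomes £3675 + £75 = £3750, still under the £18250 maximum, so no cap applies.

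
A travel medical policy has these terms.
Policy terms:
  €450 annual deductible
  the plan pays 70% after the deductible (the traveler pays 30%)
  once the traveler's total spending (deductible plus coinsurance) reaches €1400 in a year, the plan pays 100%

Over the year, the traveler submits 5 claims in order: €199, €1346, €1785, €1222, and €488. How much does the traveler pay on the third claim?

€535.50

Claim 1 — €199: all of it applies to the deductible. Traveler pays €199; OOP now €199.
Claim 2 — €1346: deductible takes €251, €1095 remains; traveler's 30% is €328.50. Traveler pays €579.50; OOP now €778.50.
Claim 3 — €1785: deductible met; 30% of €1785 = €535.50. Traveler pays €535.50; OOP now €1314.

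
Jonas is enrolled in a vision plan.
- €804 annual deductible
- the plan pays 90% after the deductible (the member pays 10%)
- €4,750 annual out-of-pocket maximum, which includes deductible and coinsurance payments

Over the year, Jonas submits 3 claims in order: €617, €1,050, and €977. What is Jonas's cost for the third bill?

Bill 1, €617: fully absorbed by the deductible. Member owes €617 (running OOP €617).
Bill 2, €1,050: deductible takes €187, €863 remains; coinsurance €863 × 10% = €86.30. Member pays €273.30; OOP now €890.30.
Bill 3, €977: deductible met; 10% of €977 = €97.70. Cost to member: €97.70. OOP to date €988.

€97.70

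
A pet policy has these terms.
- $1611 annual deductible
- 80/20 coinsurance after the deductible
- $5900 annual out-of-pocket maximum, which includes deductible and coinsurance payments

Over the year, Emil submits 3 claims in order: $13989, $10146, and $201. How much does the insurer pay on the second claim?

Claim 1 ($13989): deductible takes $1611, $12378 remains; coinsurance $12378 × 20% = $2475.60. Owner pays $4086.60; OOP now $4086.60. Plan pays $13989 − $4086.60 = $9902.40.
Claim 2 ($10146): deductible met; 20% of $10146 = $2029.20. OOP would hit $6115.80 > $5900, so the cap limits the owner to $5900 − $4086.60 = $1813.40. Insurer: $10146 − $1813.40 = $8332.60.

$8332.60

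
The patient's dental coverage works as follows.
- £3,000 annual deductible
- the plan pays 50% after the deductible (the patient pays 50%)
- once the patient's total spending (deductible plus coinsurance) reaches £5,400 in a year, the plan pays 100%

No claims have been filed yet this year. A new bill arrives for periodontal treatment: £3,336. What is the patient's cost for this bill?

£3,168

Nothing has been paid toward the £3,000 deductible, so the first £3,000 of this charge is applied there.
That leaves £3,336 − £3,000 = £336 for coinsurance.
Coinsurance: £336 × 50% = £168.
So the patient owes £3,000 + £168 = £3,168 before any cap.
Cumulative spending £0 + £3,168 = £3,168 stays under the £5,400 maximum.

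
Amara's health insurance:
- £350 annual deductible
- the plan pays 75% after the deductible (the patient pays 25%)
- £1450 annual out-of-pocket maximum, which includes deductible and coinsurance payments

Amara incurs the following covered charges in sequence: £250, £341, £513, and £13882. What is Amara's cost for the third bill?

£128.25

Claim 1 — £250: entire amount goes to the deductible. Cost to patient: £250. OOP to date £250.
Claim 2 — £341: deductible takes £100, £241 remains; coinsurance £241 × 25% = £60.25. Patient owes £160.25 (running OOP £410.25).
Claim 3 — £513: 25% coinsurance on £513 = £128.25. Patient owes £128.25 (running OOP £538.50).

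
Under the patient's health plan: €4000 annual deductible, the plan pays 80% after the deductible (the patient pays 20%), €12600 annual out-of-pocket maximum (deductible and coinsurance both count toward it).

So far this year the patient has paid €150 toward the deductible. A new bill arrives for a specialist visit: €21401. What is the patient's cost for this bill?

Remaining deductible: €4000 − €150 = €3850.
The remaining €17551 (= €21401 − €3850) moves to coinsurance.
20% of €17551 = €3510.20 falls to the patient.
That puts the patient's cost at €3850 + €3510.20 = €7360.20 before any cap.
Total out-of-pocket so far would be €150 + €7360.20 = €7510.20, below the €12600 cap — no reduction.

€7360.20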